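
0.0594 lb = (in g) 26.94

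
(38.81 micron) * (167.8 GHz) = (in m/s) 6.512e+06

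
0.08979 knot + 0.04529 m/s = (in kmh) 0.3293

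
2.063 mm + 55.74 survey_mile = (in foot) 2.943e+05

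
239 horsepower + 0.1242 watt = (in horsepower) 239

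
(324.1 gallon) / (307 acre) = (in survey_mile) 6.136e-10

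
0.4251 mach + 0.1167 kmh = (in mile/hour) 323.9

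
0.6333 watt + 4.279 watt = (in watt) 4.912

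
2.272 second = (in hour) 0.0006311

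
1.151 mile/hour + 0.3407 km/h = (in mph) 1.363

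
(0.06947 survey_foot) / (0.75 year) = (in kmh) 3.223e-09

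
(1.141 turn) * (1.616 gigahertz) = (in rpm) 1.106e+11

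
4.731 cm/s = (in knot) 0.09196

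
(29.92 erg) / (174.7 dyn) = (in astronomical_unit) 1.145e-14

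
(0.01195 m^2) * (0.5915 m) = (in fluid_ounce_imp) 248.8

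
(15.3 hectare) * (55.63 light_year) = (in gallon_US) 2.127e+25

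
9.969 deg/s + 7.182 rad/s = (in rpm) 70.24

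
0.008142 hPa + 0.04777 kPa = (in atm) 0.0004795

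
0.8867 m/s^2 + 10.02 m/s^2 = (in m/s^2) 10.91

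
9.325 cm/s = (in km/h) 0.3357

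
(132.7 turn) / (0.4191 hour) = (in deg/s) 31.66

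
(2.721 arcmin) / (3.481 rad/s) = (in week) 3.76e-10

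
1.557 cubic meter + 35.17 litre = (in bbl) 10.01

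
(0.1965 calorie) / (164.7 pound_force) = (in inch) 0.04418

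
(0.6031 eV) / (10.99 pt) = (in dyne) 2.492e-12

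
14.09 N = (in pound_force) 3.168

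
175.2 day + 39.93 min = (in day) 175.2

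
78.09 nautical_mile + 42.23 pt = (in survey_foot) 4.745e+05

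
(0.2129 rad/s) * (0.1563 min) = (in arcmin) 6864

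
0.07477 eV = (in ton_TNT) 2.863e-30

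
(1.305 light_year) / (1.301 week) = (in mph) 3.51e+10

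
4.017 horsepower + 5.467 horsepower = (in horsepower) 9.484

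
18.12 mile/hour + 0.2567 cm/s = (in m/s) 8.103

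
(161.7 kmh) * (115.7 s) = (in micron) 5.197e+09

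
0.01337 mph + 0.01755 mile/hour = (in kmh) 0.04976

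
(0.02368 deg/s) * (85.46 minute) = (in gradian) 134.9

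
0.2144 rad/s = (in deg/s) 12.28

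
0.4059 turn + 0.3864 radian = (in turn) 0.4674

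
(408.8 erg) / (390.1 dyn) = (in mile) 6.512e-06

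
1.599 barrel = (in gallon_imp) 55.92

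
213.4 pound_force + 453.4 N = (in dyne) 1.403e+08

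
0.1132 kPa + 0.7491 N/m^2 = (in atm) 0.001125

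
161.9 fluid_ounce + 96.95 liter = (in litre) 101.7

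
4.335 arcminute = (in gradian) 0.08028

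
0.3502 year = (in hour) 3068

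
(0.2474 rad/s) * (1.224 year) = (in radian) 9.55e+06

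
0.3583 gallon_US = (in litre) 1.356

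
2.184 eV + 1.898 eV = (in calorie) 1.563e-19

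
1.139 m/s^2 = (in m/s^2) 1.139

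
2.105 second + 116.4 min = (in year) 0.0002215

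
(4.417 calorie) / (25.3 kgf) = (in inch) 2.933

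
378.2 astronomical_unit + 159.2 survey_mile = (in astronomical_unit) 378.2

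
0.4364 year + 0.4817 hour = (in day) 159.3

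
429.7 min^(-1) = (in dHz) 71.62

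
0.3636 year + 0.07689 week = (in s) 1.151e+07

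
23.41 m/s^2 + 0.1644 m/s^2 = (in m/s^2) 23.57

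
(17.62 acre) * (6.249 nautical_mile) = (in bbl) 5.191e+09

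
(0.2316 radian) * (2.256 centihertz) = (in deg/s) 0.2994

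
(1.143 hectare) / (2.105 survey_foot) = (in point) 5.05e+07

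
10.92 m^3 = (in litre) 1.092e+04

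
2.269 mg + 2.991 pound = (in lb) 2.991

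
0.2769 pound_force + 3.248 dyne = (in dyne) 1.232e+05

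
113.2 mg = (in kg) 0.0001132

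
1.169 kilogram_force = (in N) 11.46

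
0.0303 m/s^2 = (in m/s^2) 0.0303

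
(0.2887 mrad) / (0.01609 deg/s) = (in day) 1.19e-05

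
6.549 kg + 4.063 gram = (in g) 6553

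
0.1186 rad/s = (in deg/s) 6.795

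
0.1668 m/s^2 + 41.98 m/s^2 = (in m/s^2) 42.15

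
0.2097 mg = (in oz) 7.397e-06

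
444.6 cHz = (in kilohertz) 0.004446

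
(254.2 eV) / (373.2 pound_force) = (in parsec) 7.951e-37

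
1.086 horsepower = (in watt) 809.8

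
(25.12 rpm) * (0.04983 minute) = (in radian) 7.865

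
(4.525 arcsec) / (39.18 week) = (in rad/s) 9.258e-13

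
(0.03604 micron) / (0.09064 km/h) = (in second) 1.431e-06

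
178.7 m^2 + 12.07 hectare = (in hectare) 12.09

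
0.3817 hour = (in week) 0.002272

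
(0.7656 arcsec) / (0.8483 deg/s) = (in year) 7.95e-12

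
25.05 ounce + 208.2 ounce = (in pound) 14.58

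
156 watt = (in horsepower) 0.2092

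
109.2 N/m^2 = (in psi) 0.01584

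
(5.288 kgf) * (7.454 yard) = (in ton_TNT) 8.448e-08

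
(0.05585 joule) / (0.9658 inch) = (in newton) 2.277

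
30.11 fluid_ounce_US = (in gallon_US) 0.2352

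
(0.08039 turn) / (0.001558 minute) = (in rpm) 51.6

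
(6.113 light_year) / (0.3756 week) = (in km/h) 9.165e+11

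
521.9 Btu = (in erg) 5.506e+12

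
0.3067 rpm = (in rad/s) 0.03212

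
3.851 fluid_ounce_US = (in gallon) 0.03009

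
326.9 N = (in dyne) 3.269e+07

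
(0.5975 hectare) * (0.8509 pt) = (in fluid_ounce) 6.065e+04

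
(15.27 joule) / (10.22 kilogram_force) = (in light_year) 1.61e-17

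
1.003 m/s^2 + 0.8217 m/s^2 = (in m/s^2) 1.825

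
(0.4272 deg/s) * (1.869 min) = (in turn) 0.1331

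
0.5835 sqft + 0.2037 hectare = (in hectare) 0.2037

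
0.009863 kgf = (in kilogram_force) 0.009863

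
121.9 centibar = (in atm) 1.203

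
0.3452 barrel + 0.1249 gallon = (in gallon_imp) 12.18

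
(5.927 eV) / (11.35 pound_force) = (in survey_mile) 1.169e-23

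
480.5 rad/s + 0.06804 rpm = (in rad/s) 480.5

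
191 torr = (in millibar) 254.6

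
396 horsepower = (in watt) 2.953e+05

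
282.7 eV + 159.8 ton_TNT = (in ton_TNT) 159.8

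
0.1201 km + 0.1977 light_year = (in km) 1.87e+12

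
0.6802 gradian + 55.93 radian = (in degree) 3205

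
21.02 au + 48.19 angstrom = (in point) 8.914e+15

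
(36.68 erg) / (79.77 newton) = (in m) 4.598e-08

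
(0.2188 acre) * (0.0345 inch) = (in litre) 775.9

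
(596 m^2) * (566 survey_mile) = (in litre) 5.429e+11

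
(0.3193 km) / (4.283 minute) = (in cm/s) 124.3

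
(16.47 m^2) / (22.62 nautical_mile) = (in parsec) 1.274e-20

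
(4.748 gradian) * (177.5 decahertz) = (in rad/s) 132.4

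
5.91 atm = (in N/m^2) 5.988e+05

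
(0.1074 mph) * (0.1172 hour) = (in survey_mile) 0.01259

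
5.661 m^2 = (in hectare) 0.0005661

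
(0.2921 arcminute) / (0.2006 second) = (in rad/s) 0.0004236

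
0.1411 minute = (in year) 2.685e-07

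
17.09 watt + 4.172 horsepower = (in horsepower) 4.195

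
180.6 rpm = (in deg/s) 1084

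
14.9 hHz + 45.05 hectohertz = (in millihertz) 5.995e+06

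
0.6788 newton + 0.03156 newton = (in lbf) 0.1597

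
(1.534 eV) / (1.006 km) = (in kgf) 2.491e-23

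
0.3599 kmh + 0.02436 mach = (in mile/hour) 18.78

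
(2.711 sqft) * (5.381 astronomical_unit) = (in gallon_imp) 4.46e+13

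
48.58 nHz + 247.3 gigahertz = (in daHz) 2.473e+10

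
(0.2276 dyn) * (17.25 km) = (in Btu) 3.721e-05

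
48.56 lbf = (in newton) 216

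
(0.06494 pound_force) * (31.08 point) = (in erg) 3.167e+04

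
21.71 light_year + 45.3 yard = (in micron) 2.054e+23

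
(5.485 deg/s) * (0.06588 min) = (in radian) 0.3784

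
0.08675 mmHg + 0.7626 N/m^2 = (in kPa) 0.01233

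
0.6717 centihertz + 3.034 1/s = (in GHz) 3.041e-09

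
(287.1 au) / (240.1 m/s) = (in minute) 2.981e+09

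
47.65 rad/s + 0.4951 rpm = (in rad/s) 47.7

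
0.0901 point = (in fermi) 3.179e+10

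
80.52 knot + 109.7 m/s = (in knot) 293.8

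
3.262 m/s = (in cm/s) 326.2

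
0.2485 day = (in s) 2.147e+04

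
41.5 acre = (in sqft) 1.808e+06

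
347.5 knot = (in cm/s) 1.788e+04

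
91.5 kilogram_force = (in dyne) 8.973e+07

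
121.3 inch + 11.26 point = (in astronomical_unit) 2.062e-11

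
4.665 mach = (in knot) 3088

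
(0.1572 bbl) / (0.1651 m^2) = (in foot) 0.4967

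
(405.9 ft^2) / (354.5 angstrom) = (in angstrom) 1.064e+19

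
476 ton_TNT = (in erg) 1.992e+19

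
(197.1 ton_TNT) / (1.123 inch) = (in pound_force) 6.499e+12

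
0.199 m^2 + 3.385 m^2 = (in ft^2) 38.58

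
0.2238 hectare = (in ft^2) 2.409e+04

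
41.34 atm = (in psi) 607.5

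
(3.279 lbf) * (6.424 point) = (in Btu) 3.133e-05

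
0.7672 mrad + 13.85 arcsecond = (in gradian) 0.05312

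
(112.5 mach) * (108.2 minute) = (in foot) 8.159e+08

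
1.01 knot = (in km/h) 1.871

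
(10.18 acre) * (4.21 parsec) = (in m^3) 5.352e+21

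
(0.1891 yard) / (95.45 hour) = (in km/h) 1.812e-06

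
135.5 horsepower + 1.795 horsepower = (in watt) 1.024e+05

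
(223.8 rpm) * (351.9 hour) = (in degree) 1.701e+09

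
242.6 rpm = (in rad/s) 25.41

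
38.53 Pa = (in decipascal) 385.3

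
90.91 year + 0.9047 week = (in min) 4.779e+07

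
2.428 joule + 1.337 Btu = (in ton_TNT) 3.377e-07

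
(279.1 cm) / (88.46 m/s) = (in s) 0.03155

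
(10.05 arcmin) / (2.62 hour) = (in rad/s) 3.099e-07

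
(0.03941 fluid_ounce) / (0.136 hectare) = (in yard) 9.372e-10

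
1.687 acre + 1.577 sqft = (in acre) 1.687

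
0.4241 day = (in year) 0.001162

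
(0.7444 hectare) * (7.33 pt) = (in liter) 1.925e+04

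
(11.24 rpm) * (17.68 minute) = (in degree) 7.154e+04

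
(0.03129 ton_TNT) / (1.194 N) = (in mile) 6.813e+04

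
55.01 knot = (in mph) 63.3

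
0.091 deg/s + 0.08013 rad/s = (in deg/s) 4.682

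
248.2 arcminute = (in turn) 0.01149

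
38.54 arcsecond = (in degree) 0.01071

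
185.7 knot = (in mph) 213.7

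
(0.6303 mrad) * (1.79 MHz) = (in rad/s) 1128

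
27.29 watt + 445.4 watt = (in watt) 472.7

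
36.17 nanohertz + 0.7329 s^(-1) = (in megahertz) 7.329e-07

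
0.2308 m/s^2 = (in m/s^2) 0.2308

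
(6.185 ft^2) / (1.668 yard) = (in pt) 1068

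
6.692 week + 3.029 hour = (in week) 6.71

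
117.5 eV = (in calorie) 4.499e-18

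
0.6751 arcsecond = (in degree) 0.0001875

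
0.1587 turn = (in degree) 57.13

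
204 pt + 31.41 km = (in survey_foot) 1.031e+05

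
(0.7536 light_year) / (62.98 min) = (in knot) 3.668e+12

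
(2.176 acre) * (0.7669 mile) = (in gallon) 2.871e+09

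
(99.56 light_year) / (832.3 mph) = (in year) 8.027e+07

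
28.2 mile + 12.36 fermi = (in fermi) 4.538e+19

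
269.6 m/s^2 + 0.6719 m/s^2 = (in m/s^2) 270.3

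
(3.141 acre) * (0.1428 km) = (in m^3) 1.815e+06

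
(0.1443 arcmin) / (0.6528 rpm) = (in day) 7.107e-09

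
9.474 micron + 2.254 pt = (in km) 8.046e-07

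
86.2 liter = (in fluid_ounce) 2915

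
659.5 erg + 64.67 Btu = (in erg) 6.823e+11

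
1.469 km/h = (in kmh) 1.469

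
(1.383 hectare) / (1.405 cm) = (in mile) 611.6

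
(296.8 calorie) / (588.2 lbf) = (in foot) 1.557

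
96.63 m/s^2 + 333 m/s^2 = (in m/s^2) 429.6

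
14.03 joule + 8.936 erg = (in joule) 14.03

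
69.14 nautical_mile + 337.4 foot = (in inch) 5.045e+06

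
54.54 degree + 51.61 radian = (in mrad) 5.256e+04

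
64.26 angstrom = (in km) 6.426e-12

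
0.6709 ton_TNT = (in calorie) 6.709e+08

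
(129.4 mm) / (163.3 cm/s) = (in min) 0.001321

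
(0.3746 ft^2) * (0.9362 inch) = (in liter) 0.8276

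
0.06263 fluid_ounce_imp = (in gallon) 0.0004701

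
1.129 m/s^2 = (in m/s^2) 1.129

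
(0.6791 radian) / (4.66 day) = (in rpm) 1.611e-05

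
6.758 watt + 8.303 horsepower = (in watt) 6198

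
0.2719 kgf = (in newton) 2.666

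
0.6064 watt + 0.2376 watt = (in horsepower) 0.001132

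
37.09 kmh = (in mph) 23.05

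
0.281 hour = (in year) 3.208e-05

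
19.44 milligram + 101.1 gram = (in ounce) 3.567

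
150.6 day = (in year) 0.4126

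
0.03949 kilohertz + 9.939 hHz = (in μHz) 1.033e+09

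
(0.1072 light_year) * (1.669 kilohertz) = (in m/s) 1.693e+18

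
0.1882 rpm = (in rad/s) 0.01971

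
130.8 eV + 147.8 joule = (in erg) 1.478e+09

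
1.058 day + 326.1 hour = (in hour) 351.5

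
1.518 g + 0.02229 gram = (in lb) 0.003396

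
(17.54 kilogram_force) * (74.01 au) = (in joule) 1.904e+15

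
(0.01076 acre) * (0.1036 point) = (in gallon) 0.4204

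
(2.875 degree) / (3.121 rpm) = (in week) 2.539e-07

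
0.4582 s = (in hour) 0.0001273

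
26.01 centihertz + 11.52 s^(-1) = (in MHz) 1.178e-05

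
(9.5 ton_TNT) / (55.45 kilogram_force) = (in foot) 2.398e+08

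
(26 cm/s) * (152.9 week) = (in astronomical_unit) 0.0001607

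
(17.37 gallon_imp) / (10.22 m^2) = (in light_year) 8.167e-19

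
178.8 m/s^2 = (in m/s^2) 178.8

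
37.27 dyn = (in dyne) 37.27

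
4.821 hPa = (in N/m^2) 482.1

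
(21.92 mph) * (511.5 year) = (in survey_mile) 9.822e+07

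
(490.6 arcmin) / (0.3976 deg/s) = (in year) 6.521e-07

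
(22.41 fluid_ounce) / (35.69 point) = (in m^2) 0.05264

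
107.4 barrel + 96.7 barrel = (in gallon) 8572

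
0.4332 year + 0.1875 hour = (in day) 158.1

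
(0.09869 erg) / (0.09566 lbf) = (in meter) 2.319e-08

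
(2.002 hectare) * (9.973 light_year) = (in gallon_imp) 4.155e+23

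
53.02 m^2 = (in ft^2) 570.7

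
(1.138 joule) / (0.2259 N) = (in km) 0.005038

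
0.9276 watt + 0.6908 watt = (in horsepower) 0.00217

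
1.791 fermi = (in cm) 1.791e-13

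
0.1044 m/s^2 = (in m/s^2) 0.1044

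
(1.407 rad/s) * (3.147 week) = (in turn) 4.262e+05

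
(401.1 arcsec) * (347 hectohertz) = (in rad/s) 67.48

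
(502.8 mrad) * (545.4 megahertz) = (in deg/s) 1.571e+10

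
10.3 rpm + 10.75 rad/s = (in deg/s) 677.7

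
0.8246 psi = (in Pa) 5685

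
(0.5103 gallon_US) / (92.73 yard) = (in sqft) 0.0002452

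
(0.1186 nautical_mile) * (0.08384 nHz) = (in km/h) 6.629e-08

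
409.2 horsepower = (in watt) 3.051e+05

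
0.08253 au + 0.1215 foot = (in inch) 4.861e+11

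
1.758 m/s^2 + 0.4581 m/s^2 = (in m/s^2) 2.216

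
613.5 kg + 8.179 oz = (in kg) 613.7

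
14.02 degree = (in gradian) 15.58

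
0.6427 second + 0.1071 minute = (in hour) 0.001964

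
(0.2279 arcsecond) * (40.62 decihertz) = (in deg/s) 0.0002571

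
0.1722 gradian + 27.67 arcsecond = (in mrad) 2.839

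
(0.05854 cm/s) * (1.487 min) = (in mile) 3.245e-05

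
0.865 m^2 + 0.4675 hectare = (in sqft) 5.033e+04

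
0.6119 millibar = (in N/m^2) 61.19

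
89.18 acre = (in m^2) 3.609e+05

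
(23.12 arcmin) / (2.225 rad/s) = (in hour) 8.396e-07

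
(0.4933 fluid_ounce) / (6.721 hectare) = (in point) 6.153e-07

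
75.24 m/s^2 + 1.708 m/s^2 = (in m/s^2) 76.95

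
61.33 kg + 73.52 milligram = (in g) 6.133e+04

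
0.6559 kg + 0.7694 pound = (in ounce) 35.45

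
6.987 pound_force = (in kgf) 3.169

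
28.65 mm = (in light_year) 3.028e-18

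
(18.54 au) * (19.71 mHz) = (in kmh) 1.968e+11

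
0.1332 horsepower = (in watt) 99.33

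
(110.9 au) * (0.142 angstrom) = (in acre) 0.05821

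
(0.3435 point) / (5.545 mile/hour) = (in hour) 1.358e-08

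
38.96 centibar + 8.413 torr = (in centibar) 40.08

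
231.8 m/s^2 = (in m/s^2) 231.8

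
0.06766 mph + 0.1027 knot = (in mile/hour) 0.1858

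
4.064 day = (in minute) 5852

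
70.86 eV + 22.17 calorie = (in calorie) 22.17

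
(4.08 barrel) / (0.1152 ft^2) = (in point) 1.718e+05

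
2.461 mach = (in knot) 1629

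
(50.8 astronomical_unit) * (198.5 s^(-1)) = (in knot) 2.932e+15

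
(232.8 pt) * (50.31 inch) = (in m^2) 0.1049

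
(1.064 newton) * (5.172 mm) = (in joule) 0.005503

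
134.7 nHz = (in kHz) 1.347e-10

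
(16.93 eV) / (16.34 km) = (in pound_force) 3.732e-23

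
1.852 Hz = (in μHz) 1.852e+06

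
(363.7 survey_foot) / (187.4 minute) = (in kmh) 0.03549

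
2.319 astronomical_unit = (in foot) 1.138e+12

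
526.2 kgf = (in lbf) 1160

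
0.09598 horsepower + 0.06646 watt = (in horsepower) 0.09607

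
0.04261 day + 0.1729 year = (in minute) 9.094e+04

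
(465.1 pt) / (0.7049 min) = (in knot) 0.007541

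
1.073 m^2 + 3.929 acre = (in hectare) 1.59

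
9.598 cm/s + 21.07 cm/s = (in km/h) 1.104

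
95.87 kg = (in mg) 9.587e+07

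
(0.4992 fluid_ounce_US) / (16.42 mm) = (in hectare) 8.991e-08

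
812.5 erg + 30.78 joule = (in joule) 30.78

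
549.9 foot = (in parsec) 5.432e-15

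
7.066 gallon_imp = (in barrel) 0.202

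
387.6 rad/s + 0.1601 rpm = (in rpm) 3701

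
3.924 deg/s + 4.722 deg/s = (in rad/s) 0.1509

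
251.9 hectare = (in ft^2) 2.711e+07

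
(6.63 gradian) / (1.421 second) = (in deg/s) 4.199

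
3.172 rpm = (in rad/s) 0.3322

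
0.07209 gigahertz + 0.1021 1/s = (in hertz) 7.209e+07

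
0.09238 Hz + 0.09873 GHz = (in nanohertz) 9.873e+16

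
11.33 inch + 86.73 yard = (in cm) 7959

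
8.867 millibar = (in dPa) 8867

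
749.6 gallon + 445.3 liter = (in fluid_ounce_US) 1.11e+05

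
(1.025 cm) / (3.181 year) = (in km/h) 3.678e-10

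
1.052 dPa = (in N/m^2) 0.1052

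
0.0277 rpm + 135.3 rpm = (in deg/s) 812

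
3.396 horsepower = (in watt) 2532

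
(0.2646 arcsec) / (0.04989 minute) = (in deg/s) 2.455e-05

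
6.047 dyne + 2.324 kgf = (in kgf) 2.324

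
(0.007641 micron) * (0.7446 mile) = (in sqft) 9.856e-05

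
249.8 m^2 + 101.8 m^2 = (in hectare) 0.03516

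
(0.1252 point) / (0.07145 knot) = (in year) 3.81e-11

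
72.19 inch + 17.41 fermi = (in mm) 1834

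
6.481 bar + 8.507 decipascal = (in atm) 6.396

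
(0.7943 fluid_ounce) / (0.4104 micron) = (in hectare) 0.005724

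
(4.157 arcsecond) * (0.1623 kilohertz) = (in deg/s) 0.1874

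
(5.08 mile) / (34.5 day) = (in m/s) 0.002743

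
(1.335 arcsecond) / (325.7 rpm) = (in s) 1.898e-07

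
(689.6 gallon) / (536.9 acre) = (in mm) 0.001201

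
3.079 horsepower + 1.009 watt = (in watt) 2297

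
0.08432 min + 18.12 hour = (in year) 0.002069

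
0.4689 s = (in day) 5.427e-06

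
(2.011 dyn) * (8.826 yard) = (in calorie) 3.879e-05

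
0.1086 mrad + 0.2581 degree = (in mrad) 4.613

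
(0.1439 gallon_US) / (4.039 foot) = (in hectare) 4.425e-08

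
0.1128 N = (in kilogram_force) 0.0115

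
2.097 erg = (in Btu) 1.988e-10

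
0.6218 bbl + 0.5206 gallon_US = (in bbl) 0.6342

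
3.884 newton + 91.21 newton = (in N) 95.09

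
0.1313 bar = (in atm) 0.1296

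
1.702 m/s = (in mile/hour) 3.807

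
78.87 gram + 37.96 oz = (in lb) 2.546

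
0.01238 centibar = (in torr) 0.09286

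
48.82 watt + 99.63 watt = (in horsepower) 0.1991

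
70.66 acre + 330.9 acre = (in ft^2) 1.749e+07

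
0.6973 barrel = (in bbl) 0.6973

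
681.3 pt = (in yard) 0.2628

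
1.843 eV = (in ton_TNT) 7.057e-29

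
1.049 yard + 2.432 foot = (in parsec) 5.511e-17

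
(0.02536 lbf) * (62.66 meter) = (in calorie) 1.689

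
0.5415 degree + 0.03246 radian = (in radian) 0.04191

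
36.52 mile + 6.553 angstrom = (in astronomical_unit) 3.929e-07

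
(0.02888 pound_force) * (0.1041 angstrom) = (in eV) 8.347e+06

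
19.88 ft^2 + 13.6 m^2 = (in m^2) 15.45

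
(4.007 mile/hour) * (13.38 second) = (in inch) 943.6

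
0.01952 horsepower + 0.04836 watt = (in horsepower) 0.01958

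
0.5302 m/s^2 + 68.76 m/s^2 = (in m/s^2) 69.29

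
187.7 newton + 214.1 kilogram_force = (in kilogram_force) 233.2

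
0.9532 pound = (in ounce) 15.25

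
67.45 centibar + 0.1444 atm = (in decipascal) 8.208e+05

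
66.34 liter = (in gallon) 17.53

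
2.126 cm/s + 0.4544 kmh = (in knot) 0.2867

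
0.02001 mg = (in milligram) 0.02001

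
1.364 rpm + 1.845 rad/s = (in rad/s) 1.988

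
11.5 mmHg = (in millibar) 15.33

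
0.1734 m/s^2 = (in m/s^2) 0.1734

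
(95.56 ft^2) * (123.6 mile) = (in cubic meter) 1.766e+06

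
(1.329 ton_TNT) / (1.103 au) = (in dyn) 3370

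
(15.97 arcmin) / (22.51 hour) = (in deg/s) 3.285e-06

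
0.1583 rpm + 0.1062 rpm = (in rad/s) 0.0277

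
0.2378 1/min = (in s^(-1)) 0.003963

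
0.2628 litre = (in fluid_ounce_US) 8.886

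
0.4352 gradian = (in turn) 0.001088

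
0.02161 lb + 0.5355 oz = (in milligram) 2.498e+04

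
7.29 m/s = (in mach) 0.02141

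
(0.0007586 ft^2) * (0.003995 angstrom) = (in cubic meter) 2.816e-17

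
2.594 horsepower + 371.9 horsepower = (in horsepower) 374.5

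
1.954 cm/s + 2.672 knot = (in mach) 0.004094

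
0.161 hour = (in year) 1.838e-05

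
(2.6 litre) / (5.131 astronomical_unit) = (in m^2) 3.387e-15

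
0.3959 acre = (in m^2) 1602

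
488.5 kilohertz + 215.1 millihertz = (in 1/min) 2.931e+07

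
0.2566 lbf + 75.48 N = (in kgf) 7.813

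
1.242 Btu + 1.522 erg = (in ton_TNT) 3.132e-07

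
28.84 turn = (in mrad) 1.812e+05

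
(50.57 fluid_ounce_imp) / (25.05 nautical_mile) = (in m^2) 3.097e-08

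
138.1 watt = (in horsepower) 0.1852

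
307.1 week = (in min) 3.096e+06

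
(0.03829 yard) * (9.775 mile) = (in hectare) 0.05508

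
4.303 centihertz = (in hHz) 0.0004303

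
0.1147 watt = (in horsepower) 0.0001538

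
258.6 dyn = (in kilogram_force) 0.0002637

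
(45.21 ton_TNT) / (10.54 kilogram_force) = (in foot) 6.004e+09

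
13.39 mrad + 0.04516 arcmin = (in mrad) 13.4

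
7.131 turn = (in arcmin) 1.54e+05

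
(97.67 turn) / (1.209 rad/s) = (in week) 0.0008393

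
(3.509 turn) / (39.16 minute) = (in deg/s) 0.5376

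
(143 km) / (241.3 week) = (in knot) 0.001905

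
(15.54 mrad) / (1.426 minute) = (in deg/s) 0.01041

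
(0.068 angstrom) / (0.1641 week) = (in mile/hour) 1.533e-16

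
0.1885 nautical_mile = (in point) 9.896e+05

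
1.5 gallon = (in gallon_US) 1.5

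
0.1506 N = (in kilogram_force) 0.01536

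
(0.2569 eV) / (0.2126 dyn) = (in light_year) 2.046e-30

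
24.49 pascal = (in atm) 0.0002417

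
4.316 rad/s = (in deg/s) 247.3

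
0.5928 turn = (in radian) 3.725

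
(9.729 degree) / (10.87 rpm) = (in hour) 4.144e-05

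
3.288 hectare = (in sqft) 3.539e+05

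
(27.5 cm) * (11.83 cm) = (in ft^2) 0.3502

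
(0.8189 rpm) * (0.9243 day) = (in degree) 3.924e+05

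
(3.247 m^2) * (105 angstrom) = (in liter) 3.409e-05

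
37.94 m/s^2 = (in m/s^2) 37.94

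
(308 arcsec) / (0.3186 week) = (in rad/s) 7.749e-09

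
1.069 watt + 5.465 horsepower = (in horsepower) 5.466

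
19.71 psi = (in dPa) 1.359e+06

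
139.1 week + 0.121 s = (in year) 2.668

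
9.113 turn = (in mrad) 5.726e+04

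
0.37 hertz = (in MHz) 3.7e-07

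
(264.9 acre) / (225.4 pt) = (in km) 1.348e+04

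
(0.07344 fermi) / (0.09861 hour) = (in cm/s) 2.069e-17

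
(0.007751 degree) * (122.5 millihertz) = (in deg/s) 0.0009495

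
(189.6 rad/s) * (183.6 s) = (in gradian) 2.216e+06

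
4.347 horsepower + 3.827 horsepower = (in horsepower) 8.174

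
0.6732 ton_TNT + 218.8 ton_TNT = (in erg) 9.183e+18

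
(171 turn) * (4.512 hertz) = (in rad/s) 4848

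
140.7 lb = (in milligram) 6.382e+07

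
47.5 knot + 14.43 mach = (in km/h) 1.778e+04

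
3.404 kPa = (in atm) 0.03359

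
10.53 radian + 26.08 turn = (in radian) 174.4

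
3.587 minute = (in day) 0.002491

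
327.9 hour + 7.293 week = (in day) 64.71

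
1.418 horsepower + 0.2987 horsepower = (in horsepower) 1.717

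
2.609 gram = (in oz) 0.09203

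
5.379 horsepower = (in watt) 4011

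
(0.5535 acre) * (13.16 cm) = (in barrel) 1854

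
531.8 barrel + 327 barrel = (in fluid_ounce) 4.617e+06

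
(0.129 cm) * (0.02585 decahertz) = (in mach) 9.793e-07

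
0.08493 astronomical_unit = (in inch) 5.002e+11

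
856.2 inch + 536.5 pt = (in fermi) 2.194e+16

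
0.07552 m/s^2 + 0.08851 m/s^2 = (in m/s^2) 0.164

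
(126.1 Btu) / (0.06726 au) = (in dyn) 1.322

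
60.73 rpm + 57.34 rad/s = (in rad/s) 63.7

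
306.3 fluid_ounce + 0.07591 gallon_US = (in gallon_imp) 2.056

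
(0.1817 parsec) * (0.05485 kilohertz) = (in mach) 9.032e+14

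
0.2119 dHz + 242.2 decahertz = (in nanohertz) 2.422e+12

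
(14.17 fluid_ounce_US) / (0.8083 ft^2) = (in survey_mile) 3.468e-06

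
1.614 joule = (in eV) 1.007e+19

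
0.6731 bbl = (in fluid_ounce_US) 3619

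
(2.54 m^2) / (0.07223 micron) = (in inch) 1.384e+09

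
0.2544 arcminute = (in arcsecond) 15.26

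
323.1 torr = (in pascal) 4.308e+04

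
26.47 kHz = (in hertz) 2.647e+04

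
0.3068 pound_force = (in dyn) 1.365e+05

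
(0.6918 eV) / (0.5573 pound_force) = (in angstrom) 4.471e-10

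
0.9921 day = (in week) 0.1417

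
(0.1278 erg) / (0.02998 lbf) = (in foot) 3.144e-07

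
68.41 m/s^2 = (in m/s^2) 68.41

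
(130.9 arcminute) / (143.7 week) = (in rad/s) 4.381e-10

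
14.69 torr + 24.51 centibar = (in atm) 0.2612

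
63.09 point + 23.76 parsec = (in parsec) 23.76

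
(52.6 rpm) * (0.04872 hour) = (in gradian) 6.15e+04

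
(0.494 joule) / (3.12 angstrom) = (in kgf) 1.615e+08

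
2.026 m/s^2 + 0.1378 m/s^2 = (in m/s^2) 2.164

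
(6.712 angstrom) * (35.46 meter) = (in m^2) 2.38e-08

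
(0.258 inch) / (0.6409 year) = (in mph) 7.253e-10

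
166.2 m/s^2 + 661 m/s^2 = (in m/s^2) 827.2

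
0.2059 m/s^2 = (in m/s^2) 0.2059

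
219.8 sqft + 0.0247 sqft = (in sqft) 219.8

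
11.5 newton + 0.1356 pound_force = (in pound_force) 2.721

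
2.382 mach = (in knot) 1577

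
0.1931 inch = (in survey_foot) 0.01609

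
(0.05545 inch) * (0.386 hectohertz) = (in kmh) 0.1957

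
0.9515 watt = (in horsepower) 0.001276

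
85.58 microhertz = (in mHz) 0.08558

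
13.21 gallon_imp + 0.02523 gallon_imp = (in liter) 60.17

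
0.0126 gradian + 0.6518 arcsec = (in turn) 3.2e-05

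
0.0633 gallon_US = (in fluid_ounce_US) 8.102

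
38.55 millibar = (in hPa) 38.55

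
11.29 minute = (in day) 0.00784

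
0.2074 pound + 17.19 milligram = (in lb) 0.2074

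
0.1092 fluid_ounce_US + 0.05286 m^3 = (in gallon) 13.96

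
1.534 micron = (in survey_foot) 5.033e-06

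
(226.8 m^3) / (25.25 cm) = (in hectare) 0.08982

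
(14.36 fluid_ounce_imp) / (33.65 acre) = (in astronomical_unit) 2.003e-20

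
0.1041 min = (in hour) 0.001735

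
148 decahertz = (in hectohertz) 14.8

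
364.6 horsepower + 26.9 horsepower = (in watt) 2.919e+05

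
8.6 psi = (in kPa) 59.29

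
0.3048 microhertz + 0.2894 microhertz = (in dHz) 5.942e-06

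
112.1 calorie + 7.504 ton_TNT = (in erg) 3.14e+17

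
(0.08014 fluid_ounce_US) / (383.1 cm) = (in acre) 1.529e-10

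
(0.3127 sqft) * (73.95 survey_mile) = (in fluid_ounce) 1.169e+08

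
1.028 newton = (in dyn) 1.028e+05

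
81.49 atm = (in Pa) 8.257e+06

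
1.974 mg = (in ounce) 6.963e-05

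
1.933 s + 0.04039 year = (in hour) 353.8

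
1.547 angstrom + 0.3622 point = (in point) 0.3622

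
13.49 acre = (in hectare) 5.459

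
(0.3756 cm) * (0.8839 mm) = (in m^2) 3.32e-06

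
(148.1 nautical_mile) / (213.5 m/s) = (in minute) 21.41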